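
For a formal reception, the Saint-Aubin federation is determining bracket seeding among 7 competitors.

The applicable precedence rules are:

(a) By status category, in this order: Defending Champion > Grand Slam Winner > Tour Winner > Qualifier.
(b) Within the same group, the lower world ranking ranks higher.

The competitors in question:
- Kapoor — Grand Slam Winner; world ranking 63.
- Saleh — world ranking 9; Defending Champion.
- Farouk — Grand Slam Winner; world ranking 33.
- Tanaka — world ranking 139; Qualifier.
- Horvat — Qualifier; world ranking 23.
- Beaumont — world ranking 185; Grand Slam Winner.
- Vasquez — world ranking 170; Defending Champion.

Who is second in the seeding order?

By status category: Saleh and Vasquez (Defending Champion); then Farouk, Kapoor and Beaumont (Grand Slam Winner); then Horvat and Tanaka (Qualifier).
Among Saleh and Vasquez, by world ranking (lower first): Saleh (9) before Vasquez (170).
Among Farouk, Kapoor and Beaumont, by world ranking (lower first): Farouk (33) before Kapoor (63) before Beaumont (185).
Among Horvat and Tanaka, by world ranking (lower first): Horvat (23) before Tanaka (139).
Order: Saleh, Vasquez, Farouk, Kapoor, Beaumont, Horvat, Tanaka.

Vasquez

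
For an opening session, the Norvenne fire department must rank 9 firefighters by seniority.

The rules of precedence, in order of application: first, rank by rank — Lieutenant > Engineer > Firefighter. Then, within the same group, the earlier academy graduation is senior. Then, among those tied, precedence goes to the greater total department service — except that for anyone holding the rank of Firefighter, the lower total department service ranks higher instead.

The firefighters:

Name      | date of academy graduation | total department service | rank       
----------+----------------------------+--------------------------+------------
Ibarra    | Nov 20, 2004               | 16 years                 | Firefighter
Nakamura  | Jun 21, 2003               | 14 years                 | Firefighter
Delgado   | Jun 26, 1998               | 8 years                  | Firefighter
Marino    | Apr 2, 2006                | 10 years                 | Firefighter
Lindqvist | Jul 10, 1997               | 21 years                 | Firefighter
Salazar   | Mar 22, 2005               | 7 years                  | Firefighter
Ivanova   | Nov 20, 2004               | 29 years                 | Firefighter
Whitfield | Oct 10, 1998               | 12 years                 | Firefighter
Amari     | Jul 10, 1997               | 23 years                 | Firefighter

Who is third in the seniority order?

Delgado

By rank: Lindqvist, Amari, Delgado, Whitfield, Nakamura, Ibarra, Ivanova, Salazar and Marino (Firefighter).
Among Lindqvist, Amari, Delgado, Whitfield, Nakamura, Ibarra, Ivanova, Salazar and Marino, by date of academy graduation (earlier first): Lindqvist and Amari (Jul 10, 1997) before Delgado (Jun 26, 1998) before Whitfield (Oct 10, 1998) before Nakamura (Jun 21, 2003) before Ibarra and Ivanova (Nov 20, 2004) before Salazar (Mar 22, 2005) before Marino (Apr 2, 2006).
Among Lindqvist and Amari, by total department service (lower first) (reversed rule for this group): Lindqvist (21 years) before Amari (23 years).
Among Ibarra and Ivanova, by total department service (lower first) (reversed rule for this group): Ibarra (16 years) before Ivanova (29 years).
Order: Lindqvist, Amari, Delgado, Whitfield, Nakamura, Ibarra, Ivanova, Salazar, Marino.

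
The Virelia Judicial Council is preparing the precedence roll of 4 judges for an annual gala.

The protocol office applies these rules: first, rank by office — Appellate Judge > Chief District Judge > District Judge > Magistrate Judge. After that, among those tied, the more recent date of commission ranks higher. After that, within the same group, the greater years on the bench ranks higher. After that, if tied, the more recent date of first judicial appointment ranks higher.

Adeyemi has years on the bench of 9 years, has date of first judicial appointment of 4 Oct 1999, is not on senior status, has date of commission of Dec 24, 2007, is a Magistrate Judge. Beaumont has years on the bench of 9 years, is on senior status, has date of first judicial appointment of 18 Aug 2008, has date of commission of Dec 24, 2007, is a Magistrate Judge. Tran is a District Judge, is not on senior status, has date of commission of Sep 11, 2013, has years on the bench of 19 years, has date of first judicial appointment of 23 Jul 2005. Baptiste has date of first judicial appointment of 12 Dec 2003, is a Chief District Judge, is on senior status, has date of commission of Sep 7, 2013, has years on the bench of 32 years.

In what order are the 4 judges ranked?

By office: Baptiste (Chief District Judge); then Tran (District Judge); then Beaumont and Adeyemi (Magistrate Judge).
Beaumont and Adeyemi both have date of commission Dec 24, 2007, so the next rule applies.
Beaumont and Adeyemi both have years on the bench 9 years, so the next rule applies.
Among Beaumont and Adeyemi, by date of first judicial appointment (later first): Beaumont (18 Aug 2008) before Adeyemi (4 Oct 1999).
Full order: Baptiste, Tran, Beaumont, Adeyemi.

Baptiste, Tran, Beaumont, Adeyemi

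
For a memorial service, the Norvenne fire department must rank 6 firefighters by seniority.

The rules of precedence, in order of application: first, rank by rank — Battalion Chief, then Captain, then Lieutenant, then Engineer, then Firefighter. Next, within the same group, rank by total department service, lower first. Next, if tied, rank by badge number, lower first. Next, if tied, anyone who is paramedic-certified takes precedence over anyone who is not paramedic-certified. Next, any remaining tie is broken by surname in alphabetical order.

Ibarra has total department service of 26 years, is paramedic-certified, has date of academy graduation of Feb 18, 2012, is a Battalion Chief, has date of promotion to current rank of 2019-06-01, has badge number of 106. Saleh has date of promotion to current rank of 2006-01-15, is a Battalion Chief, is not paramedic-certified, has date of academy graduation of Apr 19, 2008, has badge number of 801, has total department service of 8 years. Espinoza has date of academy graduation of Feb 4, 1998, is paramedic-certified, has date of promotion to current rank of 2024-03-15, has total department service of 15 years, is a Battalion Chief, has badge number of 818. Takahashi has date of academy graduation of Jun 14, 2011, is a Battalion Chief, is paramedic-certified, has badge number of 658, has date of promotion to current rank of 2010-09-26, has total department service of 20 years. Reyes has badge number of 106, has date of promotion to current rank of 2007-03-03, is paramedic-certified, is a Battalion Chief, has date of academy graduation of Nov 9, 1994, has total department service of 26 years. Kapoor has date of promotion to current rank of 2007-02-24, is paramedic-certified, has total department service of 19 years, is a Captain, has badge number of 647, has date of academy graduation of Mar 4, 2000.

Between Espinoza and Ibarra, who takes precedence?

By rank: Saleh, Espinoza, Takahashi, Ibarra and Reyes (Battalion Chief); then Kapoor (Captain).
Among Saleh, Espinoza, Takahashi, Ibarra and Reyes, by total department service (lower first): Saleh (8 years) before Espinoza (15 years) before Takahashi (20 years) before Ibarra and Reyes (26 years).
Ibarra and Reyes both have badge number 106, so the next rule applies.
Ibarra and Reyes are each paramedic-certified, so the next rule applies.
Among Ibarra and Reyes, alphabetically by surname: Ibarra before Reyes.
So Espinoza takes precedence.

Espinoza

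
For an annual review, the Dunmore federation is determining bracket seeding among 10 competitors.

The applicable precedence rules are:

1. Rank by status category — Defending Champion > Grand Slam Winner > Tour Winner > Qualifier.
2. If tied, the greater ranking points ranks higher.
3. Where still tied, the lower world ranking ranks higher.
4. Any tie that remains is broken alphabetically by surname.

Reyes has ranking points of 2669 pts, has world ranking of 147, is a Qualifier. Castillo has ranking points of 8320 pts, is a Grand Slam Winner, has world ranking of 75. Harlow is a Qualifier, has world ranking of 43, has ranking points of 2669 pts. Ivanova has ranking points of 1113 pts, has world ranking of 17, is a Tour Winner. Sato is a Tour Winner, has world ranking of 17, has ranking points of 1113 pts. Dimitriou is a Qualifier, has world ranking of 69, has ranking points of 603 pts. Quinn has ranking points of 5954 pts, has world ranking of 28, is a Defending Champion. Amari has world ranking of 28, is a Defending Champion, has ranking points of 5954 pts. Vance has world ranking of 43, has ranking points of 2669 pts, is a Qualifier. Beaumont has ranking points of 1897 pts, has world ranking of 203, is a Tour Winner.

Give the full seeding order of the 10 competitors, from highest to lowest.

Amari, Quinn, Castillo, Beaumont, Ivanova, Sato, Harlow, Vance, Reyes, Dimitriou

By status category: Amari and Quinn (Defending Champion); then Castillo (Grand Slam Winner); then Beaumont, Ivanova and Sato (Tour Winner); then Harlow, Vance, Reyes and Dimitriou (Qualifier).
Amari and Quinn both have ranking points 5954 pts, so the next rule applies.
Amari and Quinn both have world ranking 28, so the next rule applies.
Among Amari and Quinn, alphabetically by surname: Amari before Quinn.
Among Beaumont, Ivanova and Sato, by ranking points (higher first): Beaumont (1897 pts) before Ivanova and Sato (1113 pts).
Ivanova and Sato both have world ranking 17, so the next rule applies.
Among Ivanova and Sato, alphabetically by surname: Ivanova before Sato.
Among Harlow, Vance, Reyes and Dimitriou, by ranking points (higher first): Harlow, Vance and Reyes (2669 pts) before Dimitriou (603 pts).
Among Harlow, Vance and Reyes, by world ranking (lower first): Harlow and Vance (43) before Reyes (147).
Among Harlow and Vance, alphabetically by surname: Harlow before Vance.
Full order: Amari, Quinn, Castillo, Beaumont, Ivanova, Sato, Harlow, Vance, Reyes, Dimitriou.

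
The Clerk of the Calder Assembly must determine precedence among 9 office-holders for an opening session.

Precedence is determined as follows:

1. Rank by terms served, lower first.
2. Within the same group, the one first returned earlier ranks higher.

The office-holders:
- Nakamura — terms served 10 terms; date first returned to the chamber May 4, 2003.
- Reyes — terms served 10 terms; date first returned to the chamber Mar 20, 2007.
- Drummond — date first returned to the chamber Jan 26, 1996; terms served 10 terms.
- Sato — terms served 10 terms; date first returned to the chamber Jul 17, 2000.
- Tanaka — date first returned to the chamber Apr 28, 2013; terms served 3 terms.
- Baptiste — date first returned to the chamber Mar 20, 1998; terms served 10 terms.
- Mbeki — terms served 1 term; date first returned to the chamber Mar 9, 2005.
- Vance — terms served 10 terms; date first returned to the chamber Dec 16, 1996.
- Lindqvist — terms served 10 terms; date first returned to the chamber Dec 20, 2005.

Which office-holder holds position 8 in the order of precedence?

By terms served (lower first): Mbeki (1 term); then Tanaka (3 terms); then Drummond, Vance, Baptiste, Sato, Nakamura, Lindqvist and Reyes (each 10 terms).
Among Drummond, Vance, Baptiste, Sato, Nakamura, Lindqvist and Reyes, by date first returned to the chamber (earlier first): Drummond (Jan 26, 1996) before Vance (Dec 16, 1996) before Baptiste (Mar 20, 1998) before Sato (Jul 17, 2000) before Nakamura (May 4, 2003) before Lindqvist (Dec 20, 2005) before Reyes (Mar 20, 2007).
Order: Mbeki, Tanaka, Drummond, Vance, Baptiste, Sato, Nakamura, Lindqvist, Reyes.

Lindqvist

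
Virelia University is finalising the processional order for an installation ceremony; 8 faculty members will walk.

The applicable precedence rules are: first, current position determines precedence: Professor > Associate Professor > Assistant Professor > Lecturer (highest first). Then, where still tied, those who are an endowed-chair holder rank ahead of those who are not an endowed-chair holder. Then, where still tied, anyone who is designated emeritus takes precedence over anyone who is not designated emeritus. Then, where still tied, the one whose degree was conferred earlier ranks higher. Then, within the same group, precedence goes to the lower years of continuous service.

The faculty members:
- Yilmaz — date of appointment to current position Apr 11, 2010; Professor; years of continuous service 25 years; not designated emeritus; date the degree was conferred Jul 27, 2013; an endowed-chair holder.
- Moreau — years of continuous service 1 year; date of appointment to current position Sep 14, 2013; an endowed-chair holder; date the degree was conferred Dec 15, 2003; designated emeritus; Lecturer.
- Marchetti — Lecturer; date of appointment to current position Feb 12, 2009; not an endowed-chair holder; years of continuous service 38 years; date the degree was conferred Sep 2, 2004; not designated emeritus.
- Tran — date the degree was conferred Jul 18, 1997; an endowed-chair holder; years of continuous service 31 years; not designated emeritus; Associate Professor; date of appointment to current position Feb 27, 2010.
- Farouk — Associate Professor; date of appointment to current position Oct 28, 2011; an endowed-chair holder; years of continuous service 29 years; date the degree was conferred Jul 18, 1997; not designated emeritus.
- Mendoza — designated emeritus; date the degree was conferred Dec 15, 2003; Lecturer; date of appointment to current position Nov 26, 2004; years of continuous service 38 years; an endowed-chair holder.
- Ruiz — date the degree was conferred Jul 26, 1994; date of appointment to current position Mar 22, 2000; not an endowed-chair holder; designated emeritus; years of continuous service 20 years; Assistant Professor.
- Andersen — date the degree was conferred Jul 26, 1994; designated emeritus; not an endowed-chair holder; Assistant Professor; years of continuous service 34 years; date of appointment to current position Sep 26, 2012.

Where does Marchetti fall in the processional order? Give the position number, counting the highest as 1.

By current position: Yilmaz (Professor); then Farouk and Tran (Associate Professor); then Ruiz and Andersen (Assistant Professor); then Moreau, Mendoza and Marchetti (Lecturer).
Farouk and Tran are each an endowed-chair holder, so the next rule applies.
Farouk and Tran are each not designated emeritus, so the next rule applies.
Farouk and Tran both have date the degree was conferred Jul 18, 1997, so the next rule applies.
Among Farouk and Tran, by years of continuous service (lower first): Farouk (29 years) before Tran (31 years).
Ruiz and Andersen are each not an endowed-chair holder, so the next rule applies.
Ruiz and Andersen are each designated emeritus, so the next rule applies.
Ruiz and Andersen both have date the degree was conferred Jul 26, 1994, so the next rule applies.
Among Ruiz and Andersen, by years of continuous service (lower first): Ruiz (20 years) before Andersen (34 years).
Among Moreau, Mendoza and Marchetti, an endowed-chair holder before not an endowed-chair holder: Moreau and Mendoza (an endowed-chair holder) before Marchetti (not an endowed-chair holder).
Moreau and Mendoza are each designated emeritus, so the next rule applies.
Moreau and Mendoza both have date the degree was conferred Dec 15, 2003, so the next rule applies.
Among Moreau and Mendoza, by years of continuous service (lower first): Moreau (1 year) before Mendoza (38 years).
Order: Yilmaz, Farouk, Tran, Ruiz, Andersen, Moreau, Mendoza, Marchetti. So position 8.

8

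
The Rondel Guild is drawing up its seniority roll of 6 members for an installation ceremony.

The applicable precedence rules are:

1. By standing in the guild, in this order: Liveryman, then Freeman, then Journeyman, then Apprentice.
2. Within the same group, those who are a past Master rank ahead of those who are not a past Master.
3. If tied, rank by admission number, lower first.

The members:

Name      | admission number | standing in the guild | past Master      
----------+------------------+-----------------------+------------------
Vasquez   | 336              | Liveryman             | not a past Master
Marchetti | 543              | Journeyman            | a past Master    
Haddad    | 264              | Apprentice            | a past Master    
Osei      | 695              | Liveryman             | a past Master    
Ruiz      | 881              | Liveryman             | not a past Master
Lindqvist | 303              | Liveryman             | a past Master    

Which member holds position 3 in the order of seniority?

Vasquez

By standing in the guild: Lindqvist, Osei, Vasquez and Ruiz (Liveryman); then Marchetti (Journeyman); then Haddad (Apprentice).
Among Lindqvist, Osei, Vasquez and Ruiz, a past Master before not a past Master: Lindqvist and Osei (a past Master) before Vasquez and Ruiz (not a past Master).
Among Lindqvist and Osei, by admission number (lower first): Lindqvist (303) before Osei (695).
Among Vasquez and Ruiz, by admission number (lower first): Vasquez (336) before Ruiz (881).
Order: Lindqvist, Osei, Vasquez, Ruiz, Marchetti, Haddad.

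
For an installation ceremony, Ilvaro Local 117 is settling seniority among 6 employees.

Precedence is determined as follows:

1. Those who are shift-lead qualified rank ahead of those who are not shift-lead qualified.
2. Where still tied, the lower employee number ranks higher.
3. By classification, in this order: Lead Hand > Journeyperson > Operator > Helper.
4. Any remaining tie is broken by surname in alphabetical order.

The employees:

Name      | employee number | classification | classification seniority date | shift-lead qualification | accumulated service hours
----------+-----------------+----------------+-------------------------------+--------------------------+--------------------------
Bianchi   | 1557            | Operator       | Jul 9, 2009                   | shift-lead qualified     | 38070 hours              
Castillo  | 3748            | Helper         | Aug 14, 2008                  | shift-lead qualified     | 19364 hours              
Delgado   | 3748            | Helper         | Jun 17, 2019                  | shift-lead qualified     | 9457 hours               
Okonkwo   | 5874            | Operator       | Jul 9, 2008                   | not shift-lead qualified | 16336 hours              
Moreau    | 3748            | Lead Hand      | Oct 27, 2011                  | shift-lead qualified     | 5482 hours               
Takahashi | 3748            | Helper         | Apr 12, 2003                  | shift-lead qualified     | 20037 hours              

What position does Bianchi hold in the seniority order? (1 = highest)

1

By the first rule: Bianchi, Moreau, Castillo, Delgado and Takahashi (each shift-lead qualified); then Okonkwo (not shift-lead qualified).
Among Bianchi, Moreau, Castillo, Delgado and Takahashi, by employee number (lower first): Bianchi (1557) before Moreau, Castillo, Delgado and Takahashi (3748).
Among Moreau, Castillo, Delgado and Takahashi, by classification: Moreau (Lead Hand) before Castillo, Delgado and Takahashi (Helper).
Among Castillo, Delgado and Takahashi, alphabetically by surname: Castillo before Delgado before Takahashi.
Order: Bianchi, Moreau, Castillo, Delgado, Takahashi, Okonkwo. So position 1.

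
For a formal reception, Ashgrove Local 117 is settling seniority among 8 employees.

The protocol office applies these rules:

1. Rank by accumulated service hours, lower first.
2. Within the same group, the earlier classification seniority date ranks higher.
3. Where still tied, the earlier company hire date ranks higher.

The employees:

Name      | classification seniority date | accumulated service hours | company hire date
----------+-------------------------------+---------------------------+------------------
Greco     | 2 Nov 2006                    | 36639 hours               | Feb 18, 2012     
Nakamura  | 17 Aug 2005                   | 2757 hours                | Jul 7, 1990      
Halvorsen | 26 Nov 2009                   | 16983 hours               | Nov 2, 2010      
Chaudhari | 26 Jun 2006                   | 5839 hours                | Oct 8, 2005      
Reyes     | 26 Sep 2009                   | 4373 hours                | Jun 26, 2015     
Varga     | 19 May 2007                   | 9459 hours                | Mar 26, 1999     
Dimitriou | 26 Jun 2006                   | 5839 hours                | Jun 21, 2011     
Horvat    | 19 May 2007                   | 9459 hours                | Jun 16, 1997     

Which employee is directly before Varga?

Horvat

By accumulated service hours (lower first): Nakamura (2757 hours); then Reyes (4373 hours); then Chaudhari and Dimitriou (both 5839 hours); then Horvat and Varga (both 9459 hours); then Halvorsen (16983 hours); then Greco (36639 hours).
Chaudhari and Dimitriou both have classification seniority date 26 Jun 2006, so the next rule applies.
Among Chaudhari and Dimitriou, by company hire date (earlier first): Chaudhari (Oct 8, 2005) before Dimitriou (Jun 21, 2011).
Horvat and Varga both have classification seniority date 19 May 2007, so the next rule applies.
Among Horvat and Varga, by company hire date (earlier first): Horvat (Jun 16, 1997) before Varga (Mar 26, 1999).
Order: Nakamura, Reyes, Chaudhari, Dimitriou, Horvat, Varga, Halvorsen, Greco.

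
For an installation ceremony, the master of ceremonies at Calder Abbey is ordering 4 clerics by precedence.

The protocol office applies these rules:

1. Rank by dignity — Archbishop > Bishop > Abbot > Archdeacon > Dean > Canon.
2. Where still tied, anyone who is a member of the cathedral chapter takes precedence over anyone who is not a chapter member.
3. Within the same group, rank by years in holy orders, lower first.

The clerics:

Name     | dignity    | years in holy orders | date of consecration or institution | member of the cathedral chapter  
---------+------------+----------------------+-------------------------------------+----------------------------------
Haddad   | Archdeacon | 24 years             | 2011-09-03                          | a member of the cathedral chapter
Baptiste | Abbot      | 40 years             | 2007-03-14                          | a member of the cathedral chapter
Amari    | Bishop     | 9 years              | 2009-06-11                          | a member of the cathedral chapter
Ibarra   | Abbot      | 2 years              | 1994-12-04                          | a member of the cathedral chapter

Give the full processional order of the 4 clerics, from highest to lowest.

Amari, Ibarra, Baptiste, Haddad

By dignity: Amari (Bishop); then Ibarra and Baptiste (Abbot); then Haddad (Archdeacon).
Ibarra and Baptiste are each a member of the cathedral chapter, so the next rule applies.
Among Ibarra and Baptiste, by years in holy orders (lower first): Ibarra (2 years) before Baptiste (40 years).
Full order: Amari, Ibarra, Baptiste, Haddad.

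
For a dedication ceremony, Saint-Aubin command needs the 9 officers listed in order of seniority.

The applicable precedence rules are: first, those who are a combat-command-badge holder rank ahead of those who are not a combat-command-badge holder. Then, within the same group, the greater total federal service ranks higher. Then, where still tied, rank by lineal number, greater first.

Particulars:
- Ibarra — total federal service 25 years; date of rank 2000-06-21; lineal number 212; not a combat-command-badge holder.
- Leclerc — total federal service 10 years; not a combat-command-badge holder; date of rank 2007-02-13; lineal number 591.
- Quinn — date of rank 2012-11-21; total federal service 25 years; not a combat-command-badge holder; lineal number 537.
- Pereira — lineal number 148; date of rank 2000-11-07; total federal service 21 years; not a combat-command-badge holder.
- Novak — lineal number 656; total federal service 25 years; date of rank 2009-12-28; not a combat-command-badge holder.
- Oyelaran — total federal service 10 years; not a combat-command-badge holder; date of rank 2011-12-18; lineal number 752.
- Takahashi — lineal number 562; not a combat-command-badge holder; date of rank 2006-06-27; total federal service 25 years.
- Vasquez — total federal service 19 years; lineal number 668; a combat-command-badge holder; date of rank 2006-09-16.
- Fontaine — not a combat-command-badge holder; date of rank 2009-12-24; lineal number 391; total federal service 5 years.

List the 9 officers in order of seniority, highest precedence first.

Vasquez, Novak, Takahashi, Quinn, Ibarra, Pereira, Oyelaran, Leclerc, Fontaine

By the first rule: Vasquez (a combat-command-badge holder); then Novak, Takahashi, Quinn, Ibarra, Pereira, Oyelaran, Leclerc and Fontaine (each not a combat-command-badge holder).
Among Novak, Takahashi, Quinn, Ibarra, Pereira, Oyelaran, Leclerc and Fontaine, by total federal service (higher first): Novak, Takahashi, Quinn and Ibarra (25 years) before Pereira (21 years) before Oyelaran and Leclerc (10 years) before Fontaine (5 years).
Among Novak, Takahashi, Quinn and Ibarra, by lineal number (higher first): Novak (656) before Takahashi (562) before Quinn (537) before Ibarra (212).
Among Oyelaran and Leclerc, by lineal number (higher first): Oyelaran (752) before Leclerc (591).
Full order: Vasquez, Novak, Takahashi, Quinn, Ibarra, Pereira, Oyelaran, Leclerc, Fontaine.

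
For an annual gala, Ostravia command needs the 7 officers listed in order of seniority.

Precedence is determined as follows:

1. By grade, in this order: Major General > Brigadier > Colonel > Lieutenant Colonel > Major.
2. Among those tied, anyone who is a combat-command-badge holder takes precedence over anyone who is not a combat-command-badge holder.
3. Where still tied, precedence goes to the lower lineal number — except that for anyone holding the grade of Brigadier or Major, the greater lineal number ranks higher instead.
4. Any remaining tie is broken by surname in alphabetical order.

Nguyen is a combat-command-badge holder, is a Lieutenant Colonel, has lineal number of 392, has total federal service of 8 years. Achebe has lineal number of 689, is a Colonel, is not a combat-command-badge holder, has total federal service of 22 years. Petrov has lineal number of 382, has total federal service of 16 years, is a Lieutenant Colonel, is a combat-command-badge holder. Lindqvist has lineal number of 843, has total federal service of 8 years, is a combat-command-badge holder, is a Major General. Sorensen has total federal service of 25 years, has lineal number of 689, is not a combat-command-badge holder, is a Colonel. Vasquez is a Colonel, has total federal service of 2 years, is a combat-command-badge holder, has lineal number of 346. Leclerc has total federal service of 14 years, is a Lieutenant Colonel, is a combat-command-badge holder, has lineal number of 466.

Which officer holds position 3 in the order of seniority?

By grade: Lindqvist (Major General); then Vasquez, Achebe and Sorensen (Colonel); then Petrov, Nguyen and Leclerc (Lieutenant Colonel).
Among Vasquez, Achebe and Sorensen, a combat-command-badge holder before not a combat-command-badge holder: Vasquez (a combat-command-badge holder) before Achebe and Sorensen (not a combat-command-badge holder).
Achebe and Sorensen both have lineal number 689, so the next rule applies.
Among Achebe and Sorensen, alphabetically by surname: Achebe before Sorensen.
Petrov, Nguyen and Leclerc are each a combat-command-badge holder, so the next rule applies.
Among Petrov, Nguyen and Leclerc, by lineal number (lower first): Petrov (382) before Nguyen (392) before Leclerc (466).
Order: Lindqvist, Vasquez, Achebe, Sorensen, Petrov, Nguyen, Leclerc.

Achebe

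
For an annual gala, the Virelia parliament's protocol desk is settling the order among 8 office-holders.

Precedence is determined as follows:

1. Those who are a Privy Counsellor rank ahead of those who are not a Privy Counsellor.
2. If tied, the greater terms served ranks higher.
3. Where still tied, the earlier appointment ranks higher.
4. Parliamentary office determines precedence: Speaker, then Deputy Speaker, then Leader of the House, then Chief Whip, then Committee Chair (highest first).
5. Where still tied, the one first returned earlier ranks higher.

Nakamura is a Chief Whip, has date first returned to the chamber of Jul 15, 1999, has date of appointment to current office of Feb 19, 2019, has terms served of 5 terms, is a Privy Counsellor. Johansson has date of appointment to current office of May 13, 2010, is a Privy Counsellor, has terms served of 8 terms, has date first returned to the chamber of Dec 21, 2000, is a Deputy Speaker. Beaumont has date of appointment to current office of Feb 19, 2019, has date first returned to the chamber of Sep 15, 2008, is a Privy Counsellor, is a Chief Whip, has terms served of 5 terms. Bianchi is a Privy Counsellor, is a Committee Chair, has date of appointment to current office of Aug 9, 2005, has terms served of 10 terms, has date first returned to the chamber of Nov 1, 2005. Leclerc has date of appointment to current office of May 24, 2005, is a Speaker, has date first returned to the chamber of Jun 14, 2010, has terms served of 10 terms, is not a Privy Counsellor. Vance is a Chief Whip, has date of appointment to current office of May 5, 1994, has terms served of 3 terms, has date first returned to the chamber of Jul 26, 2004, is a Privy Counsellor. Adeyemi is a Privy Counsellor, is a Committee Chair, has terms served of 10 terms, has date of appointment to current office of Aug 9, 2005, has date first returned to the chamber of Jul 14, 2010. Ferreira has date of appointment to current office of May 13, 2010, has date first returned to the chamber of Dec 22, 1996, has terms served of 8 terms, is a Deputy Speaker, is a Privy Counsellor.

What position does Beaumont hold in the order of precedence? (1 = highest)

6

By the first rule: Bianchi, Adeyemi, Ferreira, Johansson, Nakamura, Beaumont and Vance (each a Privy Counsellor); then Leclerc (not a Privy Counsellor).
Among Bianchi, Adeyemi, Ferreira, Johansson, Nakamura, Beaumont and Vance, by terms served (higher first): Bianchi and Adeyemi (10 terms) before Ferreira and Johansson (8 terms) before Nakamura and Beaumont (5 terms) before Vance (3 terms).
Bianchi and Adeyemi both have date of appointment to current office Aug 9, 2005, so the next rule applies.
Bianchi and Adeyemi are each Committee Chair, so the next rule applies.
Among Bianchi and Adeyemi, by date first returned to the chamber (earlier first): Bianchi (Nov 1, 2005) before Adeyemi (Jul 14, 2010).
Ferreira and Johansson both have date of appointment to current office May 13, 2010, so the next rule applies.
Ferreira and Johansson are each Deputy Speaker, so the next rule applies.
Among Ferreira and Johansson, by date first returned to the chamber (earlier first): Ferreira (Dec 22, 1996) before Johansson (Dec 21, 2000).
Nakamura and Beaumont both have date of appointment to current office Feb 19, 2019, so the next rule applies.
Nakamura and Beaumont are each Chief Whip, so the next rule applies.
Among Nakamura and Beaumont, by date first returned to the chamber (earlier first): Nakamura (Jul 15, 1999) before Beaumont (Sep 15, 2008).
Order: Bianchi, Adeyemi, Ferreira, Johansson, Nakamura, Beaumont, Vance, Leclerc. So position 6.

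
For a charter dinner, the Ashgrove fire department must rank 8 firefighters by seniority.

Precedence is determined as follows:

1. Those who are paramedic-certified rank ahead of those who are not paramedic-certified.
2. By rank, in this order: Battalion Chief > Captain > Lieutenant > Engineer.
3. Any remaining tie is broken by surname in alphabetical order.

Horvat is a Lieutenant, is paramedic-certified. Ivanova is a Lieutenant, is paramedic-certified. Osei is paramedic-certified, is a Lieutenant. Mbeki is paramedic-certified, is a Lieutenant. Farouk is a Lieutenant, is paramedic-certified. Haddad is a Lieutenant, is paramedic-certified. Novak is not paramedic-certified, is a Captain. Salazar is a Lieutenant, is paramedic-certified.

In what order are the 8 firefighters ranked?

By the first rule: Farouk, Haddad, Horvat, Ivanova, Mbeki, Osei and Salazar (each paramedic-certified); then Novak (not paramedic-certified).
Farouk, Haddad, Horvat, Ivanova, Mbeki, Osei and Salazar are each Lieutenant, so the next rule applies.
Among Farouk, Haddad, Horvat, Ivanova, Mbeki, Osei and Salazar, alphabetically by surname: Farouk before Haddad before Horvat before Ivanova before Mbeki before Osei before Salazar.
Full order: Farouk, Haddad, Horvat, Ivanova, Mbeki, Osei, Salazar, Novak.

Farouk, Haddad, Horvat, Ivanova, Mbeki, Osei, Salazar, Novak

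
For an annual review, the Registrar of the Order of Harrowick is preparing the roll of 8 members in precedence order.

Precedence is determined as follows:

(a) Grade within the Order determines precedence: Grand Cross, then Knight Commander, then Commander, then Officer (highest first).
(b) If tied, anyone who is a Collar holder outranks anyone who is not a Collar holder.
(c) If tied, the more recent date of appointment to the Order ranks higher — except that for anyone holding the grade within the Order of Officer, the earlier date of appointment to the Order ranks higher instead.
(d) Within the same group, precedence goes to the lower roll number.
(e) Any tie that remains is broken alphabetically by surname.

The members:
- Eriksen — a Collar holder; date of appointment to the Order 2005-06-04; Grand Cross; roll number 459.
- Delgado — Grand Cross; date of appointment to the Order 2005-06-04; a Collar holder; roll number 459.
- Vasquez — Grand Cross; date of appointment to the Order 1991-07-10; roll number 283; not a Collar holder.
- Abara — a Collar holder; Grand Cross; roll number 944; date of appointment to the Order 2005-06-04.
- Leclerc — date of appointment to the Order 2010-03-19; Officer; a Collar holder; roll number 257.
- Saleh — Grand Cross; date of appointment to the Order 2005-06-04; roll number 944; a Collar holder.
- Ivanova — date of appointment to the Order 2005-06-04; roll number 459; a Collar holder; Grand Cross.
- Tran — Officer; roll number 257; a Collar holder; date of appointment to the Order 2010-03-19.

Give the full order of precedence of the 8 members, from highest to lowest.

Delgado, Eriksen, Ivanova, Abara, Saleh, Vasquez, Leclerc, Tran

By grade within the Order: Delgado, Eriksen, Ivanova, Abara, Saleh and Vasquez (Grand Cross); then Leclerc and Tran (Officer).
Among Delgado, Eriksen, Ivanova, Abara, Saleh and Vasquez, a Collar holder before not a Collar holder: Delgado, Eriksen, Ivanova, Abara and Saleh (a Collar holder) before Vasquez (not a Collar holder).
Delgado, Eriksen, Ivanova, Abara and Saleh all have date of appointment to the Order 2005-06-04, so the next rule applies.
Among Delgado, Eriksen, Ivanova, Abara and Saleh, by roll number (lower first): Delgado, Eriksen and Ivanova (459) before Abara and Saleh (944).
Among Delgado, Eriksen and Ivanova, alphabetically by surname: Delgado before Eriksen before Ivanova.
Among Abara and Saleh, alphabetically by surname: Abara before Saleh.
Leclerc and Tran are each a Collar holder, so the next rule applies.
Leclerc and Tran both have date of appointment to the Order 2010-03-19, so the next rule applies.
Leclerc and Tran both have roll number 257, so the next rule applies.
Among Leclerc and Tran, alphabetically by surname: Leclerc before Tran.
Full order: Delgado, Eriksen, Ivanova, Abara, Saleh, Vasquez, Leclerc, Tran.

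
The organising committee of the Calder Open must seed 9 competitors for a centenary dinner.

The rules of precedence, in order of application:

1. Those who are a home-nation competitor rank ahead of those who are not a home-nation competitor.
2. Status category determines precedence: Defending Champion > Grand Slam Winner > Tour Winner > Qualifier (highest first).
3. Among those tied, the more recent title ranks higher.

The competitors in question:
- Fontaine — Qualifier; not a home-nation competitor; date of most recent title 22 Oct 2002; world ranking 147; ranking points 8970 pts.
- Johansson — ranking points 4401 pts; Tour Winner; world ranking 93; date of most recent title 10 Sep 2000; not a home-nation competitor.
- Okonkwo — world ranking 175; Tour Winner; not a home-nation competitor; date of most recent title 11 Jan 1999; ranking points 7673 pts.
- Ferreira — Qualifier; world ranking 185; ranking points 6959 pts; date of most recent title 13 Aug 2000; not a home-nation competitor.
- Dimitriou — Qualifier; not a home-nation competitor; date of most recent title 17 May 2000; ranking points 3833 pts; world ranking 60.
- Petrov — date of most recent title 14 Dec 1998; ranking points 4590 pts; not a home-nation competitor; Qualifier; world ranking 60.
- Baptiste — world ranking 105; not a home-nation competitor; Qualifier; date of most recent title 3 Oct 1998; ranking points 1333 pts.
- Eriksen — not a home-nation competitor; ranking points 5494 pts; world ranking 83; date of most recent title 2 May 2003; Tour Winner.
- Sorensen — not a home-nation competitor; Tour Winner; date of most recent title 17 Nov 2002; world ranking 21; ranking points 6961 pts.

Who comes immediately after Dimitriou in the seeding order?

Petrov

By the first rule: Eriksen, Sorensen, Johansson, Okonkwo, Fontaine, Ferreira, Dimitriou, Petrov and Baptiste (each not a home-nation competitor).
Among Eriksen, Sorensen, Johansson, Okonkwo, Fontaine, Ferreira, Dimitriou, Petrov and Baptiste, by status category: Eriksen, Sorensen, Johansson and Okonkwo (Tour Winner) before Fontaine, Ferreira, Dimitriou, Petrov and Baptiste (Qualifier).
Among Eriksen, Sorensen, Johansson and Okonkwo, by date of most recent title (later first): Eriksen (2 May 2003) before Sorensen (17 Nov 2002) before Johansson (10 Sep 2000) before Okonkwo (11 Jan 1999).
Among Fontaine, Ferreira, Dimitriou, Petrov and Baptiste, by date of most recent title (later first): Fontaine (22 Oct 2002) before Ferreira (13 Aug 2000) before Dimitriou (17 May 2000) before Petrov (14 Dec 1998) before Baptiste (3 Oct 1998).
Order: Eriksen, Sorensen, Johansson, Okonkwo, Fontaine, Ferreira, Dimitriou, Petrov, Baptiste.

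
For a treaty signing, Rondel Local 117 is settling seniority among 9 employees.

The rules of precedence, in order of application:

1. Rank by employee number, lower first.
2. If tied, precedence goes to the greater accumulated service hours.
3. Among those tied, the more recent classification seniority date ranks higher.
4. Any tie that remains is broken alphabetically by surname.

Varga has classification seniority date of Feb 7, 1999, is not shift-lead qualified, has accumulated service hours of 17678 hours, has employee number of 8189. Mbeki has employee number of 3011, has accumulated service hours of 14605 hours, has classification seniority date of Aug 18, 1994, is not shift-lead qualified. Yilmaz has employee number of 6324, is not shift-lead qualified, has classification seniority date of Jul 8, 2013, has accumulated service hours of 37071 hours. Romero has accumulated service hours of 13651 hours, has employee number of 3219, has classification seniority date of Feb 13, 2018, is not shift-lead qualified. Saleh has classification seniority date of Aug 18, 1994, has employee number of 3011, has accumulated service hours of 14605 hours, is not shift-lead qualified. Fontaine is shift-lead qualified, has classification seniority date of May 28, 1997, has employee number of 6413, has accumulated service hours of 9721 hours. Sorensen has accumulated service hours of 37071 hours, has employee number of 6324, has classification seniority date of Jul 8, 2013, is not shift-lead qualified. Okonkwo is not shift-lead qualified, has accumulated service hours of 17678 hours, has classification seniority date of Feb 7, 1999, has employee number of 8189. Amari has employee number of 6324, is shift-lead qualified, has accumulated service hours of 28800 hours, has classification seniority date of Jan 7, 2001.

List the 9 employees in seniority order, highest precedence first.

Mbeki, Saleh, Romero, Sorensen, Yilmaz, Amari, Fontaine, Okonkwo, Varga

By employee number (lower first): Mbeki and Saleh (both 3011); then Romero (3219); then Sorensen, Yilmaz and Amari (each 6324); then Fontaine (6413); then Okonkwo and Varga (both 8189).
Mbeki and Saleh both have accumulated service hours 14605 hours, so the next rule applies.
Mbeki and Saleh both have classification seniority date Aug 18, 1994, so the next rule applies.
Among Mbeki and Saleh, alphabetically by surname: Mbeki before Saleh.
Among Sorensen, Yilmaz and Amari, by accumulated service hours (higher first): Sorensen and Yilmaz (37071 hours) before Amari (28800 hours).
Sorensen and Yilmaz both have classification seniority date Jul 8, 2013, so the next rule applies.
Among Sorensen and Yilmaz, alphabetically by surname: Sorensen before Yilmaz.
Okonkwo and Varga both have accumulated service hours 17678 hours, so the next rule applies.
Okonkwo and Varga both have classification seniority date Feb 7, 1999, so the next rule applies.
Among Okonkwo and Varga, alphabetically by surname: Okonkwo before Varga.
Full order: Mbeki, Saleh, Romero, Sorensen, Yilmaz, Amari, Fontaine, Okonkwo, Varga.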